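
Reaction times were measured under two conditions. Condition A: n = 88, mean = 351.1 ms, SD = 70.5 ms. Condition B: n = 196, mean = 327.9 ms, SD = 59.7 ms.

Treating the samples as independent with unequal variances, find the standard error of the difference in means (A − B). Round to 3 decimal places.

SE₁ = s₁/√n₁ = 70.5/√88 = 7.5153; SE₂ = 59.7/√196 = 4.2643.
Independent samples, unequal variances: SE_diff = √(SE₁² + SE₂²) = √(56.47973409 + 18.18425449) = 8.6408.

8.641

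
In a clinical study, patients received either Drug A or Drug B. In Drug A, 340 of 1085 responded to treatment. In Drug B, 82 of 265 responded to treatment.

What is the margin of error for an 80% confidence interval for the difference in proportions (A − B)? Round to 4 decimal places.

Sample proportions: 340/1085 = 0.3134, 82/265 = 0.3094.
Each SE is √(p̂(1−p̂)/n): √(0.3134·0.6866/1085) = 0.01408 and √(0.3094·0.6906/265) = 0.02840.
SE(p̂₁ − p̂₂) = √(SE₁² + SE₂²) = √(0.0001982464 + 0.00080656) = 0.03170, since the two samples are independent.
At 80% confidence z* = 1.282; margin = 1.282 × 0.03170 = 0.04064.

0.0406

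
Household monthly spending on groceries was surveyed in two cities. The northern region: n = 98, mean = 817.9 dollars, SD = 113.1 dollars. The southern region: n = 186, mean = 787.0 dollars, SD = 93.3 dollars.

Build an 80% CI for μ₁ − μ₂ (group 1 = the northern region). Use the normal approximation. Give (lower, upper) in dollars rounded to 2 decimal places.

(13.83, 47.97)

SE₁ = s₁/√n₁ = 113.1/√98 = 11.4248; SE₂ = 93.3/√186 = 6.8411.
Independent samples, unequal variances: SE_diff = √(SE₁² + SE₂²) = √(130.52605504 + 46.80064921) = 13.3164.
z* = 1.282, so margin of error = 1.282 × 13.3164 = 17.0716.
Difference in means = 817.9 − 787.0 = 30.9000.
30.9000 ± 17.0716 → (13.83, 47.97).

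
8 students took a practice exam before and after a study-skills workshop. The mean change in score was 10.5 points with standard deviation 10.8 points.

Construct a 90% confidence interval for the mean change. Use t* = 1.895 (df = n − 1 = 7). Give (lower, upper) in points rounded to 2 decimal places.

(3.26, 17.74)

This is a matched-pairs design, so SE = s_d/√n = 10.8/√8 = 3.8184.
Margin = 1.895 × 3.8184 = 7.2359; the interval is 10.5 ± 7.2359 = (3.26, 17.74).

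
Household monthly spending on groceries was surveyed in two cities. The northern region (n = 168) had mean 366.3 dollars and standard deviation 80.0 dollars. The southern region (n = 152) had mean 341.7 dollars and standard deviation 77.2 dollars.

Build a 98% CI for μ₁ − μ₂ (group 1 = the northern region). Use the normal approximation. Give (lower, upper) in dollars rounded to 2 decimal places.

SE₁ = s₁/√n₁ = 80.0/√168 = 6.1721; SE₂ = 77.2/√152 = 6.2617.
Independent samples, unequal variances: SE_diff = √(SE₁² + SE₂²) = √(38.09481841 + 39.20888689) = 8.7923.
z* = 2.326, so margin of error = 2.326 × 8.7923 = 20.4509.
Difference in means = 366.3 − 341.7 = 24.6000.
24.6000 ± 20.4509 → (4.15, 45.05).

(4.15, 45.05)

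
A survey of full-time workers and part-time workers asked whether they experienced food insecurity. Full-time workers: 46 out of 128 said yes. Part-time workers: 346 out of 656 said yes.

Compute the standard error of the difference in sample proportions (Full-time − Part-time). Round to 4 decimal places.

0.0467

p̂₁ = 46/128 = 0.3594 and p̂₂ = 346/656 = 0.5274.
SE₁ = √(p̂₁(1−p̂₁)/n₁) = √(0.3594·0.6406/128) = 0.04241; SE₂ = √(0.5274·0.4726/656) = 0.01949.
Independent samples: SE of the difference = √(SE₁² + SE₂²) = √(0.0017986081 + 0.0003798601) = 0.04667.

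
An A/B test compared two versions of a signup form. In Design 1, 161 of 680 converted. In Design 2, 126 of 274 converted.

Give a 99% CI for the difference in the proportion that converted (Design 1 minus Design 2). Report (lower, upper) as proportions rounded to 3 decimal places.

(-0.311, -0.135)

First, p̂₁ = 161/680 = 0.2368; p̂₂ = 126/274 = 0.4599.
The two standard errors are √(0.2368×0.7632/680) = 0.01630 and √(0.4599×0.5401/274) = 0.03011.
Because the samples are independent, SE_diff = √(0.01630² + 0.03011²) = 0.03424.
Using z* = 2.576 for 99%, ME = 2.576 × 0.03424 = 0.08820.
p̂₁ − p̂₂ = -0.2231; interval -0.2231 ± 0.08820 gives (-0.311, -0.135).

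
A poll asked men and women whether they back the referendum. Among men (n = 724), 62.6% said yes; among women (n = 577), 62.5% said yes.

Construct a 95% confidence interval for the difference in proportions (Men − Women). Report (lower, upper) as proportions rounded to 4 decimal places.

(-0.0519, 0.0539)

SE₁ = √(p̂₁(1−p̂₁)/n₁) = √(0.6260·0.3740/724) = 0.01798; SE₂ = √(0.6250·0.3750/577) = 0.02015.
Independent samples: SE of the difference = √(SE₁² + SE₂²) = √(0.0003232804 + 0.0004060225) = 0.02701.
z* for 95% confidence is 1.960, so the margin of error is 1.960 × 0.02701 = 0.05294.
Point estimate p̂₁ − p̂₂ = 0.6260 − 0.6250 = 0.0010.
0.0010 ± 0.05294 → (-0.0519, 0.0539).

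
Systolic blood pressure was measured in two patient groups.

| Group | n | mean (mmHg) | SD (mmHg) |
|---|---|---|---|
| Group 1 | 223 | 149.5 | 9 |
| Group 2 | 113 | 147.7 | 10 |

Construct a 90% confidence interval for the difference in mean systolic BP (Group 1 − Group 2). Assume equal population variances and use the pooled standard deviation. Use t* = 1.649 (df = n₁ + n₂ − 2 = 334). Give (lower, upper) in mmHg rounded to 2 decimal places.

(0.02, 3.58)

s_p = √[((n₁−1)s₁² + (n₂−1)s₂²)/(n₁+n₂−2)] = √[(222·9² + 112·10²)/334] = 9.3473.
SE = 9.3473·√(1/223 + 1/113) = 1.0794.
With t* = 1.649, margin = 1.649 × 1.0794 = 1.7799.
x̄₁ − x̄₂ = 149.5 − 147.7 = 1.8000; interval 1.8000 ± 1.7799 = (0.02, 3.58).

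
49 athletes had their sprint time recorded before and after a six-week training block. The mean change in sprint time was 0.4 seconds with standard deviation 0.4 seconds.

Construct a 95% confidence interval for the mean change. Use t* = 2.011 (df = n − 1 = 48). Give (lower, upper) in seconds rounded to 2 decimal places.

(0.29, 0.51)

Paired design: SE = s_d/√n = 0.4/√49 = 0.0571.
t* = 2.011; margin of error = 2.011 × 0.0571 = 0.1148.
0.4 ± 0.1148 → (0.29, 0.51).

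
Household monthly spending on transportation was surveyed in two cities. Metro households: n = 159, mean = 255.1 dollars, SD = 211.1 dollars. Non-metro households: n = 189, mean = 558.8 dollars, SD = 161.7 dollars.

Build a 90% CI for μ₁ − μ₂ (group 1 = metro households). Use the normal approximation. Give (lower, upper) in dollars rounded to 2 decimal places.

(-337.36, -270.04)

Per-group SEs: s₁/√n₁ = 211.1/√159 = 16.7413, s₂/√n₂ = 161.7/√189 = 11.7619.
Unpooled SE of the difference: √(280.27112569 + 138.34229161) = 20.4600.
Margin of error = z* · SE = 1.645 × 20.4600 = 33.6567.
x̄₁ − x̄₂ = 255.1 − 558.8 = -303.7000.
CI: -303.7000 ± 33.6567 = (-337.36, -270.04).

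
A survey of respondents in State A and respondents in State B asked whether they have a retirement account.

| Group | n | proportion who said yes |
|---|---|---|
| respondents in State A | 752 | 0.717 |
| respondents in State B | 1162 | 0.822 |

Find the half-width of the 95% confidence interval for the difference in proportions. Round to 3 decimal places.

The two standard errors are √(0.7170×0.2830/752) = 0.01643 and √(0.8220×0.1780/1162) = 0.01122.
Because the samples are independent, SE_diff = √(0.01643² + 0.01122²) = 0.01990.
Using z* = 1.960 for 95%, ME = 1.960 × 0.01990 = 0.03900.

0.039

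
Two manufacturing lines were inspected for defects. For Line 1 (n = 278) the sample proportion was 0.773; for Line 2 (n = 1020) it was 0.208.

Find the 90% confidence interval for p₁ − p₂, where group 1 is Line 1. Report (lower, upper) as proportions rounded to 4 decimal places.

The two standard errors are √(0.7730×0.2270/278) = 0.02512 and √(0.2080×0.7920/1020) = 0.01271.
Because the samples are independent, SE_diff = √(0.02512² + 0.01271²) = 0.02815.
Using z* = 1.645 for 90%, ME = 1.645 × 0.02815 = 0.04631.
p̂₁ − p̂₂ = 0.5650; interval 0.5650 ± 0.04631 gives (0.5187, 0.6113).

(0.5187, 0.6113)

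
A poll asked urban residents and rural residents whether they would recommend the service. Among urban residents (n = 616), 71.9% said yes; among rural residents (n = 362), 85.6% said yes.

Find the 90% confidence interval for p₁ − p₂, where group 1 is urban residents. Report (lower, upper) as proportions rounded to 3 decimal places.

(-0.180, -0.094)

Each SE is √(p̂(1−p̂)/n): √(0.7190·0.2810/616) = 0.01811 and √(0.8560·0.1440/362) = 0.01845.
SE(p̂₁ − p̂₂) = √(SE₁² + SE₂²) = √(0.0003279721 + 0.0003404025) = 0.02585, since the two samples are independent.
At 90% confidence z* = 1.645; margin = 1.645 × 0.02585 = 0.04252.
The difference is 0.7190 − 0.8560 = -0.1370, so the interval is -0.1370 ± 0.04252 = (-0.180, -0.094).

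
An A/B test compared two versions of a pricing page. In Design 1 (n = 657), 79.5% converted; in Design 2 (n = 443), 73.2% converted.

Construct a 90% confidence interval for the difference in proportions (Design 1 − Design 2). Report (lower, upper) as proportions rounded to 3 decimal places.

SE₁ = √(p̂₁(1−p̂₁)/n₁) = √(0.7950·0.2050/657) = 0.01575; SE₂ = √(0.7320·0.2680/443) = 0.02104.
Independent samples: SE of the difference = √(SE₁² + SE₂²) = √(0.0002480625 + 0.0004426816) = 0.02628.
z* for 90% confidence is 1.645, so the margin of error is 1.645 × 0.02628 = 0.04323.
Point estimate p̂₁ − p̂₂ = 0.7950 − 0.7320 = 0.0630.
0.0630 ± 0.04323 → (0.020, 0.106).

(0.020, 0.106)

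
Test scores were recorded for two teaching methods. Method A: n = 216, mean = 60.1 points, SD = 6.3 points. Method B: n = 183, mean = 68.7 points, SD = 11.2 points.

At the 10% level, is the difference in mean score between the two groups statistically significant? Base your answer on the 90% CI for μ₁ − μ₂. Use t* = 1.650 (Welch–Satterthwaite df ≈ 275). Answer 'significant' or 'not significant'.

SE₁ = s₁/√n₁ = 6.3/√216 = 0.4287; SE₂ = 11.2/√183 = 0.8279.
Independent samples, unequal variances: SE_diff = √(SE₁² + SE₂²) = √(0.18378369 + 0.68541841) = 0.9323.
t* = 1.650, so margin of error = 1.650 × 0.9323 = 1.5383.
Difference in means = 60.1 − 68.7 = -8.6000.
-8.6000 ± 1.5383 → (-10.1383, -7.0617).
The interval (-10.1383, -7.0617) does not contain 0, so the difference is significant.

significant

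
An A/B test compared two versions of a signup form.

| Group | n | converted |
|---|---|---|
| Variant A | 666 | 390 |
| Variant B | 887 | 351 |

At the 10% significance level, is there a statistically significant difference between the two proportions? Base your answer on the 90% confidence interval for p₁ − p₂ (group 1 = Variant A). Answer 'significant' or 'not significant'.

Sample proportions: 390/666 = 0.5856, 351/887 = 0.3957.
Each SE is √(p̂(1−p̂)/n): √(0.5856·0.4144/666) = 0.01909 and √(0.3957·0.6043/887) = 0.01642.
SE(p̂₁ − p̂₂) = √(SE₁² + SE₂²) = √(0.0003644281 + 0.0002696164) = 0.02518, since the two samples are independent.
At 90% confidence z* = 1.645; margin = 1.645 × 0.02518 = 0.04142.
The difference is 0.5856 − 0.3957 = 0.1899, so the interval is 0.1899 ± 0.04142 = (0.14848, 0.23132).
The interval (0.14848, 0.23132) does not contain 0, so the difference is significant.

significant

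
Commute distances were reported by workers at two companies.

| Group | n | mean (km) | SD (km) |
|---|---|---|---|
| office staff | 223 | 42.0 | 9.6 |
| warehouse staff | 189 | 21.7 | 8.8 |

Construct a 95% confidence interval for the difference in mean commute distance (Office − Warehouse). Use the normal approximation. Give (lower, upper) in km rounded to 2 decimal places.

(18.52, 22.08)

Per-group SEs: s₁/√n₁ = 9.6/√223 = 0.6429, s₂/√n₂ = 8.8/√189 = 0.6401.
Unpooled SE of the difference: √(0.41332041 + 0.40972801) = 0.9072.
Margin of error = z* · SE = 1.960 × 0.9072 = 1.7781.
x̄₁ − x̄₂ = 42.0 − 21.7 = 20.3000.
CI: 20.3000 ± 1.7781 = (18.52, 22.08).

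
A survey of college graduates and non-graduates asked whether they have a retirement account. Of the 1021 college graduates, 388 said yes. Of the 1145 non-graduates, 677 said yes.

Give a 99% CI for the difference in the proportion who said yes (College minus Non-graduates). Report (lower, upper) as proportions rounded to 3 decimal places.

(-0.265, -0.157)

p̂₁ = 388/1021 = 0.3800 and p̂₂ = 677/1145 = 0.5913.
SE₁ = √(p̂₁(1−p̂₁)/n₁) = √(0.3800·0.6200/1021) = 0.01519; SE₂ = √(0.5913·0.4087/1145) = 0.01453.
Independent samples: SE of the difference = √(SE₁² + SE₂²) = √(0.0002307361 + 0.0002111209) = 0.02102.
z* for 99% confidence is 2.576, so the margin of error is 2.576 × 0.02102 = 0.05415.
Point estimate p̂₁ − p̂₂ = 0.3800 − 0.5913 = -0.2113.
-0.2113 ± 0.05415 → (-0.265, -0.157).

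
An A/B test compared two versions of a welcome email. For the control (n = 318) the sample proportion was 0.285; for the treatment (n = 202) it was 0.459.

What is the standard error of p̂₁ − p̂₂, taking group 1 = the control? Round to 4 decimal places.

0.0432

SE₁ = √(p̂₁(1−p̂₁)/n₁) = √(0.2850·0.7150/318) = 0.02531; SE₂ = √(0.4590·0.5410/202) = 0.03506.
Independent samples: SE of the difference = √(SE₁² + SE₂²) = √(0.0006405961 + 0.0012292036) = 0.04324.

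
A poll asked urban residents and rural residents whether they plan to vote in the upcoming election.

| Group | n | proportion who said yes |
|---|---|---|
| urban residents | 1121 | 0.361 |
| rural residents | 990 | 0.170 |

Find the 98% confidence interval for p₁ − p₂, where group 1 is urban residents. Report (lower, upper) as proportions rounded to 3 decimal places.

(0.148, 0.234)

SE₁ = √(p̂₁(1−p̂₁)/n₁) = √(0.3610·0.6390/1121) = 0.01435; SE₂ = √(0.1700·0.8300/990) = 0.01194.
Independent samples: SE of the difference = √(SE₁² + SE₂²) = √(0.0002059225 + 0.0001425636) = 0.01867.
z* for 98% confidence is 2.326, so the margin of error is 2.326 × 0.01867 = 0.04343.
Point estimate p̂₁ − p̂₂ = 0.3610 − 0.1700 = 0.1910.
0.1910 ± 0.04343 → (0.148, 0.234).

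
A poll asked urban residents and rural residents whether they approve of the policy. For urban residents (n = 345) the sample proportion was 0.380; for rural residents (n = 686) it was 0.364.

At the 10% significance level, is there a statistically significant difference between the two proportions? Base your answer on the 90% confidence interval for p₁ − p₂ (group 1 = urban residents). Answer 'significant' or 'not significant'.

The two standard errors are √(0.3800×0.6200/345) = 0.02613 and √(0.3640×0.6360/686) = 0.01837.
Because the samples are independent, SE_diff = √(0.02613² + 0.01837²) = 0.03194.
Using z* = 1.645 for 90%, ME = 1.645 × 0.03194 = 0.05254.
p̂₁ − p̂₂ = 0.0160; interval 0.0160 ± 0.05254 gives (-0.03654, 0.06854).
The interval (-0.03654, 0.06854) contains 0, so the difference is not significant.

not significant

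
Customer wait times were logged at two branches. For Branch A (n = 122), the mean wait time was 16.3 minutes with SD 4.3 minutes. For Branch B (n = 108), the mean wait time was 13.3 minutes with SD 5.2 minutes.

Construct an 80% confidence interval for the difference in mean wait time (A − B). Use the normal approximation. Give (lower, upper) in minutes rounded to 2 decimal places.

(2.19, 3.81)

SE₁ = s₁/√n₁ = 4.3/√122 = 0.3893; SE₂ = 5.2/√108 = 0.5004.
Independent samples, unequal variances: SE_diff = √(SE₁² + SE₂²) = √(0.15155449 + 0.25040016) = 0.6340.
z* = 1.282, so margin of error = 1.282 × 0.6340 = 0.8128.
Difference in means = 16.3 − 13.3 = 3.0000.
3.0000 ± 0.8128 → (2.19, 3.81).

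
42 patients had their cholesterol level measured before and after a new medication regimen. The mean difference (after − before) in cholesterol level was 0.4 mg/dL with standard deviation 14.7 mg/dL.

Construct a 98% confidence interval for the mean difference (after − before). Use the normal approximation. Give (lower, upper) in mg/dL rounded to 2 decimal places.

(-4.88, 5.68)

Paired design: SE = s_d/√n = 14.7/√42 = 2.2683.
z* = 2.326; margin of error = 2.326 × 2.2683 = 5.2761.
0.4 ± 5.2761 → (-4.88, 5.68).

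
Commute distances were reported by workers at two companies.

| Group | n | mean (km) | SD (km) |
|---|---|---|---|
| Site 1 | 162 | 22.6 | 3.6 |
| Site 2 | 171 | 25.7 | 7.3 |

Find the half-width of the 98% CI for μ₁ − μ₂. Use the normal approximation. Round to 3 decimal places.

Per-group SEs: s₁/√n₁ = 3.6/√162 = 0.2828, s₂/√n₂ = 7.3/√171 = 0.5582.
Unpooled SE of the difference: √(0.07997584 + 0.31158724) = 0.6258.
Margin of error = z* · SE = 2.326 × 0.6258 = 1.4556.

1.456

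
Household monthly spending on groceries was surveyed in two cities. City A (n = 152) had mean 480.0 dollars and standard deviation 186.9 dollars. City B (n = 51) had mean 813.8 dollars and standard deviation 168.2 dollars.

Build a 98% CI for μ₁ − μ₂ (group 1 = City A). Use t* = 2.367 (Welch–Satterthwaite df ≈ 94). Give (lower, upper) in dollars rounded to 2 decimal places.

Per-group SEs: s₁/√n₁ = 186.9/√152 = 15.1596, s₂/√n₂ = 168.2/√51 = 23.5527.
Unpooled SE of the difference: √(229.81347216 + 554.72967729) = 28.0097.
Margin of error = t* · SE = 2.367 × 28.0097 = 66.2990.
x̄₁ − x̄₂ = 480.0 − 813.8 = -333.8000.
CI: -333.8000 ± 66.2990 = (-400.10, -267.50).

(-400.10, -267.50)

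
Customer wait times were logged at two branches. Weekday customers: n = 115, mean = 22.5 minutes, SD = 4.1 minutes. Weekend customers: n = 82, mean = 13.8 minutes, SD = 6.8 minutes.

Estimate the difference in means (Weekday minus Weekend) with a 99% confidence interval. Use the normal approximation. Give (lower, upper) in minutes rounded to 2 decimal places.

(6.53, 10.87)

Standard errors of each mean: 4.1/√115 = 0.3823 and 6.8/√82 = 0.7509.
SE(x̄₁ − x̄₂) = √(0.3823² + 0.7509²) = 0.8426 for independent samples with unequal variances.
With z* = 2.576, the margin is 2.576 × 0.8426 = 2.1705.
x̄₁ − x̄₂ = 22.5 − 13.8 = 8.7000; the interval is 8.7000 ± 2.1705 = (6.53, 10.87).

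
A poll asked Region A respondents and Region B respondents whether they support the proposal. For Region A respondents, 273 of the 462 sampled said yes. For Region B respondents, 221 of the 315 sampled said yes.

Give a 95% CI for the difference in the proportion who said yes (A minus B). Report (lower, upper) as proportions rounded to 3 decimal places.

(-0.178, -0.043)

Sample proportions: 273/462 = 0.5909, 221/315 = 0.7016.
Each SE is √(p̂(1−p̂)/n): √(0.5909·0.4091/462) = 0.02287 and √(0.7016·0.2984/315) = 0.02578.
SE(p̂₁ − p̂₂) = √(SE₁² + SE₂²) = √(0.0005230369 + 0.0006646084) = 0.03446, since the two samples are independent.
At 95% confidence z* = 1.960; margin = 1.960 × 0.03446 = 0.06754.
The difference is 0.5909 − 0.7016 = -0.1107, so the interval is -0.1107 ± 0.06754 = (-0.178, -0.043).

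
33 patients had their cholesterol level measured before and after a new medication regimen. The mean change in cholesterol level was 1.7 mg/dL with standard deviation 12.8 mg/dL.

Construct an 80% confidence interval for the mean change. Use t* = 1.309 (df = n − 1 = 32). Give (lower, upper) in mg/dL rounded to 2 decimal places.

This is a matched-pairs design, so SE = s_d/√n = 12.8/√33 = 2.2282.
Margin = 1.309 × 2.2282 = 2.9167; the interval is 1.7 ± 2.9167 = (-1.22, 4.62).

(-1.22, 4.62)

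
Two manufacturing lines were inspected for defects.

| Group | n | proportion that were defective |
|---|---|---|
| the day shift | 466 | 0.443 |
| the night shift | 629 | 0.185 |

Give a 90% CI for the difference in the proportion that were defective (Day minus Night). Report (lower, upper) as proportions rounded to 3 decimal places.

Each SE is √(p̂(1−p̂)/n): √(0.4430·0.5570/466) = 0.02301 and √(0.1850·0.8150/629) = 0.01548.
SE(p̂₁ − p̂₂) = √(SE₁² + SE₂²) = √(0.0005294601 + 0.0002396304) = 0.02773, since the two samples are independent.
At 90% confidence z* = 1.645; margin = 1.645 × 0.02773 = 0.04562.
The difference is 0.4430 − 0.1850 = 0.2580, so the interval is 0.2580 ± 0.04562 = (0.212, 0.304).

(0.212, 0.304)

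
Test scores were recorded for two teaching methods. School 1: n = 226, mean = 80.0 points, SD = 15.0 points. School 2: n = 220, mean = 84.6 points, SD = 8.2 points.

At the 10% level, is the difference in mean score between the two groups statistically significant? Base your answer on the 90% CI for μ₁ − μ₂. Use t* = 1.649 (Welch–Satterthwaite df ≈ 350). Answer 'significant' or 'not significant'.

significant

SE₁ = s₁/√n₁ = 15.0/√226 = 0.9978; SE₂ = 8.2/√220 = 0.5528.
Independent samples, unequal variances: SE_diff = √(SE₁² + SE₂²) = √(0.99560484 + 0.30558784) = 1.1407.
t* = 1.649, so margin of error = 1.649 × 1.1407 = 1.8810.
Difference in means = 80.0 − 84.6 = -4.6000.
-4.6000 ± 1.8810 → (-6.4810, -2.7190).
The interval (-6.4810, -2.7190) does not contain 0, so the difference is significant.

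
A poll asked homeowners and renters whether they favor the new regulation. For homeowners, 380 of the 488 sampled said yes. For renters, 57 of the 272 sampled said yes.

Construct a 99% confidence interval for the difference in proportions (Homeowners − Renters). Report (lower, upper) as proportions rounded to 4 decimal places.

First, p̂₁ = 380/488 = 0.7787; p̂₂ = 57/272 = 0.2096.
The two standard errors are √(0.7787×0.2213/488) = 0.01879 and √(0.2096×0.7904/272) = 0.02468.
Because the samples are independent, SE_diff = √(0.01879² + 0.02468²) = 0.03102.
Using z* = 2.576 for 99%, ME = 2.576 × 0.03102 = 0.07991.
p̂₁ − p̂₂ = 0.5691; interval 0.5691 ± 0.07991 gives (0.4892, 0.6490).

(0.4892, 0.6490)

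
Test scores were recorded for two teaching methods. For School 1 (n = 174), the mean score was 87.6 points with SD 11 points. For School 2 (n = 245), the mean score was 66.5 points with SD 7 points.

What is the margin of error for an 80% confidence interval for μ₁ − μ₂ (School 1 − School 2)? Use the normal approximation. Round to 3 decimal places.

1.213

Standard errors of each mean: 11/√174 = 0.8339 and 7/√245 = 0.4472.
SE(x̄₁ − x̄₂) = √(0.8339² + 0.4472²) = 0.9462 for independent samples with unequal variances.
With z* = 1.282, the margin is 1.282 × 0.9462 = 1.2130.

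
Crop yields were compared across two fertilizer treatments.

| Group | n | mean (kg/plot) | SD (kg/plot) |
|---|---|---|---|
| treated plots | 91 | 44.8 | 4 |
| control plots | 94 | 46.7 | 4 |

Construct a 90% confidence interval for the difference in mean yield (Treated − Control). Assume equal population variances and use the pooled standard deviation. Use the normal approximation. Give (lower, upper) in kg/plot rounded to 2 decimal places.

(-2.87, -0.93)

Pooled variance s_p² = [90·4² + 93·4²] / (91+94−2) = 16.0000, so s_p = 4.0000.
SE_diff = s_p·√(1/n₁ + 1/n₂) = 4.0000·√(1/91 + 1/94) = 0.5882.
z* = 1.645; margin = 1.645 × 0.5882 = 0.9676.
Difference = 44.8 − 46.7 = -1.9000.
-1.9000 ± 0.9676 → (-2.87, -0.93).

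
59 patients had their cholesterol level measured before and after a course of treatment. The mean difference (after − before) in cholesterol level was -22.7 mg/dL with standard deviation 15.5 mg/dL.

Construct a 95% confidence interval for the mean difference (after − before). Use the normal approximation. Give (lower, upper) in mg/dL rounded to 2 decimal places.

(-26.66, -18.74)

Paired design: SE = s_d/√n = 15.5/√59 = 2.0179.
z* = 1.960; margin of error = 1.960 × 2.0179 = 3.9551.
-22.7 ± 3.9551 → (-26.66, -18.74).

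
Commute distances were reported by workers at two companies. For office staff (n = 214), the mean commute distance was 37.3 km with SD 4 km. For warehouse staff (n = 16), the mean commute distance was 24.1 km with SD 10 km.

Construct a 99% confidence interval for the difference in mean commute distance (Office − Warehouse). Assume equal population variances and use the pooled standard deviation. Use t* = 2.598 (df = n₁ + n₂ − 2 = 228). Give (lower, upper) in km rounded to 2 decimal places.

s_p = √[((n₁−1)s₁² + (n₂−1)s₂²)/(n₁+n₂−2)] = √[(213·4² + 15·10²)/228] = 4.6396.
SE = 4.6396·√(1/214 + 1/16) = 1.2025.
With t* = 2.598, margin = 2.598 × 1.2025 = 3.1241.
x̄₁ − x̄₂ = 37.3 − 24.1 = 13.2000; interval 13.2000 ± 3.1241 = (10.08, 16.32).

(10.08, 16.32)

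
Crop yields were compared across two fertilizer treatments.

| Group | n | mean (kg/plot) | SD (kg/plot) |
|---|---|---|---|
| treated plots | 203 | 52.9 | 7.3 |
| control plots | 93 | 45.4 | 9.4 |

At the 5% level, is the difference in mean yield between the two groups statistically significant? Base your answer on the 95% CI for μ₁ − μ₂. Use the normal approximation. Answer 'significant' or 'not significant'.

significant

SE₁ = s₁/√n₁ = 7.3/√203 = 0.5124; SE₂ = 9.4/√93 = 0.9747.
Independent samples, unequal variances: SE_diff = √(SE₁² + SE₂²) = √(0.26255376 + 0.95004009) = 1.1012.
z* = 1.960, so margin of error = 1.960 × 1.1012 = 2.1584.
Difference in means = 52.9 − 45.4 = 7.5000.
7.5000 ± 2.1584 → (5.3416, 9.6584).
The interval (5.3416, 9.6584) does not contain 0, so the difference is significant.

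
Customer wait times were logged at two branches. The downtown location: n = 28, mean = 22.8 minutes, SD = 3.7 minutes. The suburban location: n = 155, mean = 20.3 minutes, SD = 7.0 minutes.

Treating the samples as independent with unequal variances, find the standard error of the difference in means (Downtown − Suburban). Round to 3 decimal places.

0.897

Standard errors of each mean: 3.7/√28 = 0.6992 and 7.0/√155 = 0.5623.
SE(x̄₁ − x̄₂) = √(0.6992² + 0.5623²) = 0.8973 for independent samples with unequal variances.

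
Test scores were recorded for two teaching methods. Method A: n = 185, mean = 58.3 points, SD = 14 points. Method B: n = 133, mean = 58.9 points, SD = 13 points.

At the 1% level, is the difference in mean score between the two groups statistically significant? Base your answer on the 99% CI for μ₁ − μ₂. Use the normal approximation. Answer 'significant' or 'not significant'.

SE₁ = s₁/√n₁ = 14/√185 = 1.0293; SE₂ = 13/√133 = 1.1272.
Independent samples, unequal variances: SE_diff = √(SE₁² + SE₂²) = √(1.05945849 + 1.27057984) = 1.5264.
z* = 2.576, so margin of error = 2.576 × 1.5264 = 3.9320.
Difference in means = 58.3 − 58.9 = -0.6000.
-0.6000 ± 3.9320 → (-4.5320, 3.3320).
The interval (-4.5320, 3.3320) contains 0, so the difference is not significant.

not significant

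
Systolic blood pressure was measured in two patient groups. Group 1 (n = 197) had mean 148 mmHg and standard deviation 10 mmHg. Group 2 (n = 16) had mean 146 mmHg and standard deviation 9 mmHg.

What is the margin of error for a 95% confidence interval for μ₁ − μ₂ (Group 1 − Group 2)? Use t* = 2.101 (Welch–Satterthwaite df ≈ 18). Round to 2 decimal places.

Per-group SEs: s₁/√n₁ = 10/√197 = 0.7125, s₂/√n₂ = 9/√16 = 2.2500.
Unpooled SE of the difference: √(0.50765625 + 5.0625) = 2.3601.
Margin of error = t* · SE = 2.101 × 2.3601 = 4.9586.

4.96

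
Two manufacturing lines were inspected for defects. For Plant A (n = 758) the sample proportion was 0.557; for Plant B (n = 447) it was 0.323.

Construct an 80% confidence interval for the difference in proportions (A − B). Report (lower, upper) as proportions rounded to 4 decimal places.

(0.1974, 0.2706)

SE₁ = √(p̂₁(1−p̂₁)/n₁) = √(0.5570·0.4430/758) = 0.01804; SE₂ = √(0.3230·0.6770/447) = 0.02212.
Independent samples: SE of the difference = √(SE₁² + SE₂²) = √(0.0003254416 + 0.0004892944) = 0.02854.
z* for 80% confidence is 1.282, so the margin of error is 1.282 × 0.02854 = 0.03659.
Point estimate p̂₁ − p̂₂ = 0.5570 − 0.3230 = 0.2340.
0.2340 ± 0.03659 → (0.1974, 0.2706).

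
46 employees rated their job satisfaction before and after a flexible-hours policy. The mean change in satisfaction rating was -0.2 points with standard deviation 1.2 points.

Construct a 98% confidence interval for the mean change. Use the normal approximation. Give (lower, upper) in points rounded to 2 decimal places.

(-0.61, 0.21)

Paired design: SE = s_d/√n = 1.2/√46 = 0.1769.
z* = 2.326; margin of error = 2.326 × 0.1769 = 0.4115.
-0.2 ± 0.4115 → (-0.61, 0.21).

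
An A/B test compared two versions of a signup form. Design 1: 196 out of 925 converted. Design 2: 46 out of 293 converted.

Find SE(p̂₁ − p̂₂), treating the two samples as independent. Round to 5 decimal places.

First, p̂₁ = 196/925 = 0.2119; p̂₂ = 46/293 = 0.1570.
The two standard errors are √(0.2119×0.7881/925) = 0.01344 and √(0.1570×0.8430/293) = 0.02125.
Because the samples are independent, SE_diff = √(0.01344² + 0.02125²) = 0.02514.

0.02514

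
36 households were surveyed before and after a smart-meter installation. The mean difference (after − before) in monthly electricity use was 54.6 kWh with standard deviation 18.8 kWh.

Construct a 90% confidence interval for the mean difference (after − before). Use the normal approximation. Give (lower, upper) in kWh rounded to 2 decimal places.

(49.45, 59.75)

This is a matched-pairs design, so SE = s_d/√n = 18.8/√36 = 3.1333.
Margin = 1.645 × 3.1333 = 5.1543; the interval is 54.6 ± 5.1543 = (49.45, 59.75).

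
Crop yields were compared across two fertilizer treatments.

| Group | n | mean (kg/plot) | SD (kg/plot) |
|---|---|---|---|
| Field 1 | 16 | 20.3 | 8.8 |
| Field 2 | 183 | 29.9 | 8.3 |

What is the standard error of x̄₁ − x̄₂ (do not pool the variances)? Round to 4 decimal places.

Standard errors of each mean: 8.8/√16 = 2.2000 and 8.3/√183 = 0.6136.
SE(x̄₁ − x̄₂) = √(2.2000² + 0.6136²) = 2.2840 for independent samples with unequal variances.

2.2840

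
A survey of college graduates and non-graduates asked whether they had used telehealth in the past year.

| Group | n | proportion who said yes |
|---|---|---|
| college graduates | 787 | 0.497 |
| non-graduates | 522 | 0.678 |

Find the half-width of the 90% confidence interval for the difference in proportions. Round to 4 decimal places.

0.0446

The two standard errors are √(0.4970×0.5030/787) = 0.01782 and √(0.6780×0.3220/522) = 0.02045.
Because the samples are independent, SE_diff = √(0.01782² + 0.02045²) = 0.02712.
Using z* = 1.645 for 90%, ME = 1.645 × 0.02712 = 0.04461.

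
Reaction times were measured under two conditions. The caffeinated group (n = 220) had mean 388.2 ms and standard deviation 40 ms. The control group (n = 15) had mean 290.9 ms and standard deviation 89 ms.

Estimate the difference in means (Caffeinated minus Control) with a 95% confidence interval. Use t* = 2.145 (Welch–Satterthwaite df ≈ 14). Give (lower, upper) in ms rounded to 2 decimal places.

Per-group SEs: s₁/√n₁ = 40/√220 = 2.6968, s₂/√n₂ = 89/√15 = 22.9797.
Unpooled SE of the difference: √(7.27273024 + 528.06661209) = 23.1374.
Margin of error = t* · SE = 2.145 × 23.1374 = 49.6297.
x̄₁ − x̄₂ = 388.2 − 290.9 = 97.3000.
CI: 97.3000 ± 49.6297 = (47.67, 146.93).

(47.67, 146.93)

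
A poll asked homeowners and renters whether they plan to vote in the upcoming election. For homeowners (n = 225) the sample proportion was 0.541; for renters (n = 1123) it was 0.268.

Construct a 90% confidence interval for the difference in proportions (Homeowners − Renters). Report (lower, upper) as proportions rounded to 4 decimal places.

(0.2142, 0.3318)

Each SE is √(p̂(1−p̂)/n): √(0.5410·0.4590/225) = 0.03322 and √(0.2680·0.7320/1123) = 0.01322.
SE(p̂₁ − p̂₂) = √(SE₁² + SE₂²) = √(0.0011035684 + 0.0001747684) = 0.03575, since the two samples are independent.
At 90% confidence z* = 1.645; margin = 1.645 × 0.03575 = 0.05881.
The difference is 0.5410 − 0.2680 = 0.2730, so the interval is 0.2730 ± 0.05881 = (0.2142, 0.3318).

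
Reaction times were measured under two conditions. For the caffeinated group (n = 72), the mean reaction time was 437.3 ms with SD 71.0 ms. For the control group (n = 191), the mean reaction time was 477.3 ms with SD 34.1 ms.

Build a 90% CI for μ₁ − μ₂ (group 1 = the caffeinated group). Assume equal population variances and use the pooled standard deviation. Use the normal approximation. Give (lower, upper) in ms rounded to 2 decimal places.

(-50.71, -29.29)

s_p = √[((n₁−1)s₁² + (n₂−1)s₂²)/(n₁+n₂−2)] = √[(71·71.0² + 190·34.1²)/261] = 47.0935.
SE = 47.0935·√(1/72 + 1/191) = 6.5126.
With z* = 1.645, margin = 1.645 × 6.5126 = 10.7132.
x̄₁ − x̄₂ = 437.3 − 477.3 = -40.0000; interval -40.0000 ± 10.7132 = (-50.71, -29.29).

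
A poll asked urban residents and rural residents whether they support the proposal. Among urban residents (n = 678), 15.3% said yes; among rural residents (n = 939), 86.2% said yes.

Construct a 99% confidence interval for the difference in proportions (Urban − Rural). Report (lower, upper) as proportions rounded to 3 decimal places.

Each SE is √(p̂(1−p̂)/n): √(0.1530·0.8470/678) = 0.01383 and √(0.8620·0.1380/939) = 0.01126.
SE(p̂₁ − p̂₂) = √(SE₁² + SE₂²) = √(0.0001912689 + 0.0001267876) = 0.01783, since the two samples are independent.
At 99% confidence z* = 2.576; margin = 2.576 × 0.01783 = 0.04593.
The difference is 0.1530 − 0.8620 = -0.7090, so the interval is -0.7090 ± 0.04593 = (-0.755, -0.663).

(-0.755, -0.663)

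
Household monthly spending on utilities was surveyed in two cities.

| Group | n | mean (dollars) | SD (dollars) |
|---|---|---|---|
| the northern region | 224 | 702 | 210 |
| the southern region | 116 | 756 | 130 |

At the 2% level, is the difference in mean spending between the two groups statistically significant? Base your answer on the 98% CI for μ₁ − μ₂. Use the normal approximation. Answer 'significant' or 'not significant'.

Standard errors of each mean: 210/√224 = 14.0312 and 130/√116 = 12.0702.
SE(x̄₁ − x̄₂) = √(14.0312² + 12.0702²) = 18.5085 for independent samples with unequal variances.
With z* = 2.326, the margin is 2.326 × 18.5085 = 43.0508.
x̄₁ − x̄₂ = 702 − 756 = -54.0000; the interval is -54.0000 ± 43.0508 = (-97.0508, -10.9492).
The interval (-97.0508, -10.9492) does not contain 0, so the difference is significant.

significant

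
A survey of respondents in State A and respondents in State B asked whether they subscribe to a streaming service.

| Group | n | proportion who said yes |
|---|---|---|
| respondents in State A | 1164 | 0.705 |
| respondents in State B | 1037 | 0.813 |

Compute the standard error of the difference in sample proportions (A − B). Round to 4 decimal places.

0.0180

SE₁ = √(p̂₁(1−p̂₁)/n₁) = √(0.7050·0.2950/1164) = 0.01337; SE₂ = √(0.8130·0.1870/1037) = 0.01211.
Independent samples: SE of the difference = √(SE₁² + SE₂²) = √(0.0001787569 + 0.0001466521) = 0.01804.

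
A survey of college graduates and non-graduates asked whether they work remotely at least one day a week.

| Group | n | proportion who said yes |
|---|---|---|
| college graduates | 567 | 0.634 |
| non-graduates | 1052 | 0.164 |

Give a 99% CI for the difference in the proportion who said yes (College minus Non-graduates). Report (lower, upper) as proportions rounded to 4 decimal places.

(0.4102, 0.5298)

The two standard errors are √(0.6340×0.3660/567) = 0.02023 and √(0.1640×0.8360/1052) = 0.01142.
Because the samples are independent, SE_diff = √(0.02023² + 0.01142²) = 0.02323.
Using z* = 2.576 for 99%, ME = 2.576 × 0.02323 = 0.05984.
p̂₁ − p̂₂ = 0.4700; interval 0.4700 ± 0.05984 gives (0.4102, 0.5298).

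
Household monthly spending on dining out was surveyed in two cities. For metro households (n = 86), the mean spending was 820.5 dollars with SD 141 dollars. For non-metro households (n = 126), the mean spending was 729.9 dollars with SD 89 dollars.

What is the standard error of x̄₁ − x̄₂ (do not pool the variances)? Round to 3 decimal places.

17.148

SE₁ = s₁/√n₁ = 141/√86 = 15.2044; SE₂ = 89/√126 = 7.9288.
Independent samples, unequal variances: SE_diff = √(SE₁² + SE₂²) = √(231.17377936 + 62.86586944) = 17.1476.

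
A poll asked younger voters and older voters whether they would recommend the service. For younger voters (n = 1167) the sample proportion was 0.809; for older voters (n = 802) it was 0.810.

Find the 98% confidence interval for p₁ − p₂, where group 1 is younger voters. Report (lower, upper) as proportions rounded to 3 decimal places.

Each SE is √(p̂(1−p̂)/n): √(0.8090·0.1910/1167) = 0.01151 and √(0.8100·0.1900/802) = 0.01385.
SE(p̂₁ − p̂₂) = √(SE₁² + SE₂²) = √(0.0001324801 + 0.0001918225) = 0.01801, since the two samples are independent.
At 98% confidence z* = 2.326; margin = 2.326 × 0.01801 = 0.04189.
The difference is 0.8090 − 0.8100 = -0.0010, so the interval is -0.0010 ± 0.04189 = (-0.043, 0.041).

(-0.043, 0.041)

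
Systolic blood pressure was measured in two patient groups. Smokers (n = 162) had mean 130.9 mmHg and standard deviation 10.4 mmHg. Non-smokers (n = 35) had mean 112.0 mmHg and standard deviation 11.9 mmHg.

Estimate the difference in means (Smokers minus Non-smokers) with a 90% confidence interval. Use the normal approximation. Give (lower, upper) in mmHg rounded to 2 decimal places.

(15.33, 22.47)

Per-group SEs: s₁/√n₁ = 10.4/√162 = 0.8171, s₂/√n₂ = 11.9/√35 = 2.0115.
Unpooled SE of the difference: √(0.66765241 + 4.04613225) = 2.1711.
Margin of error = z* · SE = 1.645 × 2.1711 = 3.5715.
x̄₁ − x̄₂ = 130.9 − 112.0 = 18.9000.
CI: 18.9000 ± 3.5715 = (15.33, 22.47).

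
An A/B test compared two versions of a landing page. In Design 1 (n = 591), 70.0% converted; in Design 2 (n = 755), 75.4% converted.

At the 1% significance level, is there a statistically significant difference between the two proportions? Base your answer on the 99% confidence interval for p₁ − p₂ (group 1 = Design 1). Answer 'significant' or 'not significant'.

not significant

SE₁ = √(p̂₁(1−p̂₁)/n₁) = √(0.7000·0.3000/591) = 0.01885; SE₂ = √(0.7540·0.2460/755) = 0.01567.
Independent samples: SE of the difference = √(SE₁² + SE₂²) = √(0.0003553225 + 0.0002455489) = 0.02451.
z* for 99% confidence is 2.576, so the margin of error is 2.576 × 0.02451 = 0.06314.
Point estimate p̂₁ − p̂₂ = 0.7000 − 0.7540 = -0.0540.
-0.0540 ± 0.06314 → (-0.11714, 0.00914).
The interval (-0.11714, 0.00914) contains 0, so the difference is not significant.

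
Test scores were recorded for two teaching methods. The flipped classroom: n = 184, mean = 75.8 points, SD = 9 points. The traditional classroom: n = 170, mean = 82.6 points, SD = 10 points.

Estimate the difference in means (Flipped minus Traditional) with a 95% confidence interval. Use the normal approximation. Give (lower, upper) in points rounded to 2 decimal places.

Standard errors of each mean: 9/√184 = 0.6635 and 10/√170 = 0.7670.
SE(x̄₁ − x̄₂) = √(0.6635² + 0.7670²) = 1.0142 for independent samples with unequal variances.
With z* = 1.960, the margin is 1.960 × 1.0142 = 1.9878.
x̄₁ − x̄₂ = 75.8 − 82.6 = -6.8000; the interval is -6.8000 ± 1.9878 = (-8.79, -4.81).

(-8.79, -4.81)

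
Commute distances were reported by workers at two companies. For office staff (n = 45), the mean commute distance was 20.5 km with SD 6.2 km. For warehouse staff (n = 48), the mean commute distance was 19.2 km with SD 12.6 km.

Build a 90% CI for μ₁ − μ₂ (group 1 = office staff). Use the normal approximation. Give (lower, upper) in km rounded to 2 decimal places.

Standard errors of each mean: 6.2/√45 = 0.9242 and 12.6/√48 = 1.8187.
SE(x̄₁ − x̄₂) = √(0.9242² + 1.8187²) = 2.0401 for independent samples with unequal variances.
With z* = 1.645, the margin is 1.645 × 2.0401 = 3.3560.
x̄₁ − x̄₂ = 20.5 − 19.2 = 1.3000; the interval is 1.3000 ± 3.3560 = (-2.06, 4.66).

(-2.06, 4.66)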